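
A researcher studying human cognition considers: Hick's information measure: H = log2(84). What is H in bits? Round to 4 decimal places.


H = log2(n)
H = log2(84)
= 6.3923


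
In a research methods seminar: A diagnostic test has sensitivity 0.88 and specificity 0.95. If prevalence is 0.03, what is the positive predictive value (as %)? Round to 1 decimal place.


PPV = (sens * prev) / (sens * prev + (1-spec) * (1-prev))
Numerator = 0.88 * 0.03 = 0.0264
P(positive and no disease) = (1 - spec) * (1 - prev) = (1 - 0.95) * (1 - 0.03) = 0.0485
Denominator = 0.0264 + 0.0485 = 0.0749
PPV = 0.0264 / 0.0749 = 0.35247
As percentage = 35.2


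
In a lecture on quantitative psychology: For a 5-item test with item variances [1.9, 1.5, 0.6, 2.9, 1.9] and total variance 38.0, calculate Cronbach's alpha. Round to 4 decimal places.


alpha = (k/(k-1)) * (1 - sum(s_i^2)/s_total^2)
sum(item variances) = 8.8
k/(k-1) = 5/4 = 1.25
1 - 8.8/38.0 = 1 - 0.231579 = 0.768421
alpha = 1.25 * 0.768421
= 0.9605


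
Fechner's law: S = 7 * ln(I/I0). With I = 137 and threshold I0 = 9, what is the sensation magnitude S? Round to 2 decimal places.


S = 7 * ln(137/9)
I/I0 = 15.222222
ln(15.222222) = 2.7228
S = 7 * 2.7228
= 19.06


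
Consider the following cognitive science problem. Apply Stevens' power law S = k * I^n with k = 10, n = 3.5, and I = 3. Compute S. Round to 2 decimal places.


S = 10 * 3^3.5
3^3.5 = 46.7654
S = 10 * 46.7654
= 467.65


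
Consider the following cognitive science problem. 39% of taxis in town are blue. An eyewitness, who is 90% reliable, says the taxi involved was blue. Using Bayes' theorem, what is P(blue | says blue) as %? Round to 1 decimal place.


P(blue | says blue) = P(says blue | blue)*P(blue) / [P(says blue | blue)*P(blue) + P(says blue | not blue)*P(not blue)]
Numerator = 0.9 * 0.39 = 0.351
False identification = 0.1 * 0.61 = 0.061
P = 0.351 / (0.351 + 0.061)
= 0.351 / 0.412
As percentage = 85.2


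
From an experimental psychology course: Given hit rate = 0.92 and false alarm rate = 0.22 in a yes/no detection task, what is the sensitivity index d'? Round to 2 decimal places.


d' = z(HR) - z(FAR)
z(0.92) = 1.4051
z(0.22) = -0.7722
d' = 1.4051 - -0.7722
= 2.18


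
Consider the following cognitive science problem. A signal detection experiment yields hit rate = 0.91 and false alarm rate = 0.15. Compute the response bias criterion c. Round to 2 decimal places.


c = -0.5 * (z(HR) + z(FAR))
z(0.91) = 1.3408
z(0.15) = -1.0364
c = -0.5 * (1.3408 + -1.0364)
= -0.5 * 0.3044
= -0.15


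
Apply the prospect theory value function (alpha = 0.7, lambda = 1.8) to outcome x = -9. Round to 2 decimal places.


Since x = -9 < 0, use v(x) = -lambda*(-x)^alpha
(-x) = 9
9^0.7 = 4.6555
v(-9) = -1.8 * 4.6555
= -8.38


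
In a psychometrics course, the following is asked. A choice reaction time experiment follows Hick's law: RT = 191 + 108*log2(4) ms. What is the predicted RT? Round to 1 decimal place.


RT = 191 + 108 * log2(4)
log2(4) = 2.0
RT = 191 + 108 * 2.0
= 191 + 216.0
= 407.0 ms


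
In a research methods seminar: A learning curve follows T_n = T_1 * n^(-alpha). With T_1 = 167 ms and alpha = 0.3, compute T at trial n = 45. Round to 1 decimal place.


T_n = 167 * 45^(-0.3)
45^(-0.3) = 0.31918
T_n = 167 * 0.31918
= 53.3 ms


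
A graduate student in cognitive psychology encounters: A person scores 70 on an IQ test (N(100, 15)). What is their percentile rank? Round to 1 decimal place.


z = (IQ - mean) / SD
z = (70 - 100) / 15 = -2.0
Percentile = Phi(-2.0) * 100
Phi(-2.0) = 0.02275
= 2.3


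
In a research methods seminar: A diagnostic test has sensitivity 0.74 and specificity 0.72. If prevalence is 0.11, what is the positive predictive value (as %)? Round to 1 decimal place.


PPV = (sens * prev) / (sens * prev + (1-spec) * (1-prev))
Numerator = 0.74 * 0.11 = 0.0814
P(positive and no disease) = (1 - spec) * (1 - prev) = (1 - 0.72) * (1 - 0.11) = 0.2492
Denominator = 0.0814 + 0.2492 = 0.3306
PPV = 0.0814 / 0.3306 = 0.246219
As percentage = 24.6


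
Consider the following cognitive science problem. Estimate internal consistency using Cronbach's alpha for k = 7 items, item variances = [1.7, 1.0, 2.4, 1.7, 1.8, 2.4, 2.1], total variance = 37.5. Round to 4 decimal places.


alpha = (k/(k-1)) * (1 - sum(s_i^2)/s_total^2)
sum(item variances) = 13.1
k/(k-1) = 7/6 = 1.166667
1 - 13.1/37.5 = 1 - 0.349333 = 0.650667
alpha = 1.166667 * 0.650667
= 0.7591


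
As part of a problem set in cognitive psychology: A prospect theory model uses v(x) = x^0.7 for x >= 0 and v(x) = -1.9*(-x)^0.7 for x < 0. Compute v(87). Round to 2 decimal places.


Since x = 87 >= 0, use v(x) = x^0.7
87^0.7 = 22.7858
v(87) = 22.79


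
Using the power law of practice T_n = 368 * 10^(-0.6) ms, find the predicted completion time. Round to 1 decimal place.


T_n = 368 * 10^(-0.6)
10^(-0.6) = 0.251189
T_n = 368 * 0.251189
= 92.4 ms


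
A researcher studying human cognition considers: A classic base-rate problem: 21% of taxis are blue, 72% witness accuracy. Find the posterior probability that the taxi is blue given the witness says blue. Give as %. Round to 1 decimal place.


P(blue | says blue) = P(says blue | blue)*P(blue) / [P(says blue | blue)*P(blue) + P(says blue | not blue)*P(not blue)]
Numerator = 0.72 * 0.21 = 0.1512
False identification = 0.28 * 0.79 = 0.2212
P = 0.1512 / (0.1512 + 0.2212)
= 0.1512 / 0.3724
As percentage = 40.6


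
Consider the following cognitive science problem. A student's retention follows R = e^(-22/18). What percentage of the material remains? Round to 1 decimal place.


R = e^(-t/S)
-t/S = -22/18 = -1.222222
R = e^(-1.222222) = 0.294575
Percentage = 0.294575 * 100
= 29.5


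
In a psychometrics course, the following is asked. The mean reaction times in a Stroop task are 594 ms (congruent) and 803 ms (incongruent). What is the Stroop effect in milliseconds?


Stroop effect = RT(incongruent) - RT(congruent)
= 803 - 594
= 209 ms


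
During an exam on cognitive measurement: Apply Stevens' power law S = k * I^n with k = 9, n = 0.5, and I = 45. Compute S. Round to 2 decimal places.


S = 9 * 45^0.5
45^0.5 = 6.7082
S = 9 * 6.7082
= 60.37


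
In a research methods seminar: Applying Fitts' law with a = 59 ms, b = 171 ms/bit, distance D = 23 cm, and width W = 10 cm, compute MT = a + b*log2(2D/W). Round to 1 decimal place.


MT = 59 + 171 * log2(2*23/10)
2D/W = 4.6
log2(4.6) = 2.2016
MT = 59 + 171 * 2.2016
= 435.5 ms


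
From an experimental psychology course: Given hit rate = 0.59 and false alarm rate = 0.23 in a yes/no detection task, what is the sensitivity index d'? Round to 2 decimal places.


d' = z(HR) - z(FAR)
z(0.59) = 0.2275
z(0.23) = -0.7388
d' = 0.2275 - -0.7388
= 0.97


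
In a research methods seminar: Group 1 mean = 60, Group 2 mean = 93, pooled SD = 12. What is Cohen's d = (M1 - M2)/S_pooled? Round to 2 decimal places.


Cohen's d = (M1 - M2) / S_pooled
= (60 - 93) / 12
= -33 / 12
= -2.75


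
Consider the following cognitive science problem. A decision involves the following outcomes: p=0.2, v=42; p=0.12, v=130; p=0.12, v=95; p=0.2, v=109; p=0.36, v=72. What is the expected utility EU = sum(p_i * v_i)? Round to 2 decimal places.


EU = sum(p_i * v_i)
0.2 * 42 = 8.4
0.12 * 130 = 15.6
0.12 * 95 = 11.4
0.2 * 109 = 21.8
0.36 * 72 = 25.92
EU = 8.4 + 15.6 + 11.4 + 21.8 + 25.92
= 83.12


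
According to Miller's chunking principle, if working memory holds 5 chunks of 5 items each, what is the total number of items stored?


Total items = chunks * items_per_chunk
= 5 * 5
= 25


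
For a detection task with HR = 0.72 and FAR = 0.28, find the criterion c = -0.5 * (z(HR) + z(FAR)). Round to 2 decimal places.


c = -0.5 * (z(HR) + z(FAR))
z(0.72) = 0.5828
z(0.28) = -0.5828
c = -0.5 * (0.5828 + -0.5828)
= -0.5 * 0.0
= 0.00


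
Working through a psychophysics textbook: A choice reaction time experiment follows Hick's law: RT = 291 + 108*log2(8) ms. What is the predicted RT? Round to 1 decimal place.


RT = 291 + 108 * log2(8)
log2(8) = 3.0
RT = 291 + 108 * 3.0
= 291 + 324.0
= 615.0 ms


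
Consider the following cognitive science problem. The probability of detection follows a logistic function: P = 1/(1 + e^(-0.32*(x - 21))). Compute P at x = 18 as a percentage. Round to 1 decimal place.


P(x) = 1/(1 + e^(-0.32*(18 - 21)))
Exponent = -0.32 * -3 = 0.96
e^(0.96) = 2.611696
P = 1/(1 + 2.611696) = 0.276878
Percentage = 27.7


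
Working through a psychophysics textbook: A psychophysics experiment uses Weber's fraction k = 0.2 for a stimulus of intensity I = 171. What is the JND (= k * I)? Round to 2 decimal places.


JND = k * I
JND = 0.2 * 171
= 34.20


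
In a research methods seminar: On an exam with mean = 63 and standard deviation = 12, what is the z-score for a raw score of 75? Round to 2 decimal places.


z = (X - mu) / sigma
= (75 - 63) / 12
= 12 / 12
= 1.00


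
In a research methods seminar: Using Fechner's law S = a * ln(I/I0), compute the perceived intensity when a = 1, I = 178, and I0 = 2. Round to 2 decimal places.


S = 1 * ln(178/2)
I/I0 = 89.0
ln(89.0) = 4.4886
S = 1 * 4.4886
= 4.49


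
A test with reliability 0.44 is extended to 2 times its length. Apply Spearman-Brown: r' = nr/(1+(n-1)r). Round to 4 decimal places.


r_new = n*r / (1 + (n-1)*r)
Numerator = 2 * 0.44 = 0.88
Denominator = 1 + 1 * 0.44 = 1.44
r_new = 0.88 / 1.44
= 0.6111


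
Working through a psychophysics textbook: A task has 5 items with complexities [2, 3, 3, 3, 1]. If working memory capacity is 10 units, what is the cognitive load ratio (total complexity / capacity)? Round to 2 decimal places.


Total complexity = 2 + 3 + 3 + 3 + 1 = 12
Load = total / capacity = 12 / 10
= 1.20


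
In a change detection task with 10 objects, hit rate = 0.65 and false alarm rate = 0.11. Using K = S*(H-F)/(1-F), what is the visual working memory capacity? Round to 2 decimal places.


K = S * (H - F) / (1 - F)
H - F = 0.54
1 - F = 0.89
K = 10 * 0.54 / 0.89
= 6.07


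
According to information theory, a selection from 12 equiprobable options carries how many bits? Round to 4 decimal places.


H = log2(n)
H = log2(12)
= 3.5850


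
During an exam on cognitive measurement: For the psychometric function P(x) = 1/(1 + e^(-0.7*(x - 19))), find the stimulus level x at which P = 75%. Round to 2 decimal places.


At P = 0.75: 0.75 = 1/(1 + e^(-k*(x-x0)))
Solving: e^(-k*(x-x0)) = 1/3
x = x0 + ln(3)/k
ln(3) = 1.0986
x = 19 + 1.0986/0.7
= 19 + 1.5694
= 20.57


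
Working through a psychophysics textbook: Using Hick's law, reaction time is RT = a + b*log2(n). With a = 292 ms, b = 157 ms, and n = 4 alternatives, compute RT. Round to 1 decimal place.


RT = 292 + 157 * log2(4)
log2(4) = 2.0
RT = 292 + 157 * 2.0
= 292 + 314.0
= 606.0 ms


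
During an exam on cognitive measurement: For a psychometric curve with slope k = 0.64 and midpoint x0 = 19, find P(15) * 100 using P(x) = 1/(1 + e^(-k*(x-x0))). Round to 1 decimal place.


P(x) = 1/(1 + e^(-0.64*(15 - 19)))
Exponent = -0.64 * -4 = 2.56
e^(2.56) = 12.935817
P = 1/(1 + 12.935817) = 0.071758
Percentage = 7.2


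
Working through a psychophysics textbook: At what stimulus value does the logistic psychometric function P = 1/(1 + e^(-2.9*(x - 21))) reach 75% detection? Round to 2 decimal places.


At P = 0.75: 0.75 = 1/(1 + e^(-k*(x-x0)))
Solving: e^(-k*(x-x0)) = 1/3
x = x0 + ln(3)/k
ln(3) = 1.0986
x = 21 + 1.0986/2.9
= 21 + 0.3788
= 21.38


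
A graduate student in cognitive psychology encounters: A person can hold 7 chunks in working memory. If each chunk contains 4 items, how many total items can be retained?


Total items = chunks * items_per_chunk
= 7 * 4
= 28


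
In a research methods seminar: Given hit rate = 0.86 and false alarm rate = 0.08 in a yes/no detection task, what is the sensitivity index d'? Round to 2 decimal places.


d' = z(HR) - z(FAR)
z(0.86) = 1.0803
z(0.08) = -1.4051
d' = 1.0803 - -1.4051
= 2.49


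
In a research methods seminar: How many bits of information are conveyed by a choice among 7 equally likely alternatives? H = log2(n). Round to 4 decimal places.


H = log2(n)
H = log2(7)
= 2.8074


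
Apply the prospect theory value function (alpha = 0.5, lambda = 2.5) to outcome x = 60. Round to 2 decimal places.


Since x = 60 >= 0, use v(x) = x^0.5
60^0.5 = 7.746
v(60) = 7.75


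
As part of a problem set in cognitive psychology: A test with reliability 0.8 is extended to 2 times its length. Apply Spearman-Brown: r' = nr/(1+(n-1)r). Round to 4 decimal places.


r_new = n*r / (1 + (n-1)*r)
Numerator = 2 * 0.8 = 1.6
Denominator = 1 + 1 * 0.8 = 1.8
r_new = 1.6 / 1.8
= 0.8889


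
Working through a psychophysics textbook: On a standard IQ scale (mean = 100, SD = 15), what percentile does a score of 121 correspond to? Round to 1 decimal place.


z = (IQ - mean) / SD
z = (121 - 100) / 15 = 1.4
Percentile = Phi(1.4) * 100
Phi(1.4) = 0.919243
= 91.9


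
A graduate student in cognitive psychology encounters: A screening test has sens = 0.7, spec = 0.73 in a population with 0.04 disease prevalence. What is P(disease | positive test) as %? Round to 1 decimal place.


PPV = (sens * prev) / (sens * prev + (1-spec) * (1-prev))
Numerator = 0.7 * 0.04 = 0.028
P(positive and no disease) = (1 - spec) * (1 - prev) = (1 - 0.73) * (1 - 0.04) = 0.2592
Denominator = 0.028 + 0.2592 = 0.2872
PPV = 0.028 / 0.2872 = 0.097493
As percentage = 9.7


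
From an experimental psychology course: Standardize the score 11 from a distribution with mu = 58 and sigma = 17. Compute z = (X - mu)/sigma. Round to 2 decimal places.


z = (X - mu) / sigma
= (11 - 58) / 17
= -47 / 17
= -2.76


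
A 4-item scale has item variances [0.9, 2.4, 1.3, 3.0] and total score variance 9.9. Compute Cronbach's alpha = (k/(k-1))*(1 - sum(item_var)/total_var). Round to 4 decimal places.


alpha = (k/(k-1)) * (1 - sum(s_i^2)/s_total^2)
sum(item variances) = 7.6
k/(k-1) = 4/3 = 1.333333
1 - 7.6/9.9 = 1 - 0.767677 = 0.232323
alpha = 1.333333 * 0.232323
= 0.3098


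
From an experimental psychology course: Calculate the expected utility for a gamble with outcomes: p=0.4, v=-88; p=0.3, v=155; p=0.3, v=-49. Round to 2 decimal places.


EU = sum(p_i * v_i)
0.4 * -88 = -35.2
0.3 * 155 = 46.5
0.3 * -49 = -14.7
EU = -35.2 + 46.5 + -14.7
= -3.40


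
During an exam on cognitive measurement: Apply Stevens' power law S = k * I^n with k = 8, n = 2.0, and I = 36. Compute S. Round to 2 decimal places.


S = 8 * 36^2.0
36^2.0 = 1296.0
S = 8 * 1296.0
= 10368.00


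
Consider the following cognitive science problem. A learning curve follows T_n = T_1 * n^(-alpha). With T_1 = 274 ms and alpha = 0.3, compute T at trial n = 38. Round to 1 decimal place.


T_n = 274 * 38^(-0.3)
38^(-0.3) = 0.335788
T_n = 274 * 0.335788
= 92.0 ms


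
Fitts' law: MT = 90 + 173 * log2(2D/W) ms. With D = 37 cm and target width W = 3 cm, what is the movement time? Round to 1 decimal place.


MT = 90 + 173 * log2(2*37/3)
2D/W = 24.666667
log2(24.666667) = 4.6245
MT = 90 + 173 * 4.6245
= 890.0 ms


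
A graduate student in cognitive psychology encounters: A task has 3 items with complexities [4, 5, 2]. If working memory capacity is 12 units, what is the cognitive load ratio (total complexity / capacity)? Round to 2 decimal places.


Total complexity = 4 + 5 + 2 = 11
Load = total / capacity = 11 / 12
= 0.92


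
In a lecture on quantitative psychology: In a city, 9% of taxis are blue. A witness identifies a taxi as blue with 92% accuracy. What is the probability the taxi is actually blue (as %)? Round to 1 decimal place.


P(blue | says blue) = P(says blue | blue)*P(blue) / [P(says blue | blue)*P(blue) + P(says blue | not blue)*P(not blue)]
Numerator = 0.92 * 0.09 = 0.0828
False identification = 0.08 * 0.91 = 0.0728
P = 0.0828 / (0.0828 + 0.0728)
= 0.0828 / 0.1556
As percentage = 53.2


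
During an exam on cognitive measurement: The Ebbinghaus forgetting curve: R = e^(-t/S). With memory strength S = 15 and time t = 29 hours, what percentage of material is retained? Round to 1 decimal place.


R = e^(-t/S)
-t/S = -29/15 = -1.933333
R = e^(-1.933333) = 0.144665
Percentage = 0.144665 * 100
= 14.5


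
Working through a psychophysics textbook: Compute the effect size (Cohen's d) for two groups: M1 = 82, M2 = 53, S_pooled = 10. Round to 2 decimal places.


Cohen's d = (M1 - M2) / S_pooled
= (82 - 53) / 10
= 29 / 10
= 2.90


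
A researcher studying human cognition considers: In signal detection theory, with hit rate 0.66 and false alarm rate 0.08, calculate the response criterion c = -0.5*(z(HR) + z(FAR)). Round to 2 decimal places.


c = -0.5 * (z(HR) + z(FAR))
z(0.66) = 0.4125
z(0.08) = -1.4051
c = -0.5 * (0.4125 + -1.4051)
= -0.5 * -0.9926
= 0.50


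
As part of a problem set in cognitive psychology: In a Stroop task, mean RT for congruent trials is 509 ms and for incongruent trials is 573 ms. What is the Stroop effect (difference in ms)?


Stroop effect = RT(incongruent) - RT(congruent)
= 573 - 509
= 64 ms


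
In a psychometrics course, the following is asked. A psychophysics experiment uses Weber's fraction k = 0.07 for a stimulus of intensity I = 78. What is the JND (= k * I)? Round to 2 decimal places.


JND = k * I
JND = 0.07 * 78
= 5.46


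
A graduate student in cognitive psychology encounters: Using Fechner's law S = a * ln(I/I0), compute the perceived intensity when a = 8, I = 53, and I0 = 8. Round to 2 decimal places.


S = 8 * ln(53/8)
I/I0 = 6.625
ln(6.625) = 1.8909
S = 8 * 1.8909
= 15.13


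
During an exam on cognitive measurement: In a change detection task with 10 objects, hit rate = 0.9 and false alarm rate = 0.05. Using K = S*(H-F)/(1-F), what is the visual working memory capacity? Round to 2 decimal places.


K = S * (H - F) / (1 - F)
H - F = 0.85
1 - F = 0.95
K = 10 * 0.85 / 0.95
= 8.95


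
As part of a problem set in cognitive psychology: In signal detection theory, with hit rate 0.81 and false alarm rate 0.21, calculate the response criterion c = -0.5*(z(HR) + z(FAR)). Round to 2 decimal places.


c = -0.5 * (z(HR) + z(FAR))
z(0.81) = 0.8779
z(0.21) = -0.8064
c = -0.5 * (0.8779 + -0.8064)
= -0.5 * 0.0715
= -0.04


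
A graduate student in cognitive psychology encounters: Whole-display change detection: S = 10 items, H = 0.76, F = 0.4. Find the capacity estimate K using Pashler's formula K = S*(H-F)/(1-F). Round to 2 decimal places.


K = S * (H - F) / (1 - F)
H - F = 0.36
1 - F = 0.6
K = 10 * 0.36 / 0.6
= 6.00


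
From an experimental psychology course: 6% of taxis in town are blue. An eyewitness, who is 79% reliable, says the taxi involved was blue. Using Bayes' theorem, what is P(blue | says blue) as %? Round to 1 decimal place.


P(blue | says blue) = P(says blue | blue)*P(blue) / [P(says blue | blue)*P(blue) + P(says blue | not blue)*P(not blue)]
Numerator = 0.79 * 0.06 = 0.0474
False identification = 0.21 * 0.94 = 0.1974
P = 0.0474 / (0.0474 + 0.1974)
= 0.0474 / 0.2448
As percentage = 19.4


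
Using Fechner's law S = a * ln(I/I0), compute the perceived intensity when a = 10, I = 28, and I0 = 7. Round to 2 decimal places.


S = 10 * ln(28/7)
I/I0 = 4.0
ln(4.0) = 1.3863
S = 10 * 1.3863
= 13.86


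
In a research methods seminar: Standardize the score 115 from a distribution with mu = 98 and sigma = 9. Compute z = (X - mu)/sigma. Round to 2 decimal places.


z = (X - mu) / sigma
= (115 - 98) / 9
= 17 / 9
= 1.89


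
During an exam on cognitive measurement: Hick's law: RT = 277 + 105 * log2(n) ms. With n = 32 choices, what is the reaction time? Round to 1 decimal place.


RT = 277 + 105 * log2(32)
log2(32) = 5.0
RT = 277 + 105 * 5.0
= 277 + 525.0
= 802.0 ms


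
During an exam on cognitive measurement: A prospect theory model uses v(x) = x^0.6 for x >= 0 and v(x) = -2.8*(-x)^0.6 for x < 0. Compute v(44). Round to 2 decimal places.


Since x = 44 >= 0, use v(x) = x^0.6
44^0.6 = 9.6844
v(44) = 9.68


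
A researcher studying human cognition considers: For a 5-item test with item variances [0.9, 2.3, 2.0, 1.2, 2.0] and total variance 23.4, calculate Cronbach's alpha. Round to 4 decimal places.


alpha = (k/(k-1)) * (1 - sum(s_i^2)/s_total^2)
sum(item variances) = 8.4
k/(k-1) = 5/4 = 1.25
1 - 8.4/23.4 = 1 - 0.358974 = 0.641026
alpha = 1.25 * 0.641026
= 0.8013


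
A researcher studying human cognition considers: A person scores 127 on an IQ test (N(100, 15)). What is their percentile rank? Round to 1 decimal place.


z = (IQ - mean) / SD
z = (127 - 100) / 15 = 1.8
Percentile = Phi(1.8) * 100
Phi(1.8) = 0.96407
= 96.4


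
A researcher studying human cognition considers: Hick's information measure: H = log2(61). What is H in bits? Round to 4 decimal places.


H = log2(n)
H = log2(61)
= 5.9307


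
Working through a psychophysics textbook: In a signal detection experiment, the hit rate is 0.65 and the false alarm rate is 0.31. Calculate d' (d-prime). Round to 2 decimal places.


d' = z(HR) - z(FAR)
z(0.65) = 0.3853
z(0.31) = -0.4959
d' = 0.3853 - -0.4959
= 0.88


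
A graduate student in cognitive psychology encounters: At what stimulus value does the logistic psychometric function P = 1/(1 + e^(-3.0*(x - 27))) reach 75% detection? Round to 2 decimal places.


At P = 0.75: 0.75 = 1/(1 + e^(-k*(x-x0)))
Solving: e^(-k*(x-x0)) = 1/3
x = x0 + ln(3)/k
ln(3) = 1.0986
x = 27 + 1.0986/3.0
= 27 + 0.3662
= 27.37


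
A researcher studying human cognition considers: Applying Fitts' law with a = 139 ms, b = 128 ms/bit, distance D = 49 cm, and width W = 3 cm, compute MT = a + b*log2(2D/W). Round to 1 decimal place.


MT = 139 + 128 * log2(2*49/3)
2D/W = 32.666667
log2(32.666667) = 5.0297
MT = 139 + 128 * 5.0297
= 782.8 ms


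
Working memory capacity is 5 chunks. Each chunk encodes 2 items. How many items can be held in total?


Total items = chunks * items_per_chunk
= 5 * 2
= 10


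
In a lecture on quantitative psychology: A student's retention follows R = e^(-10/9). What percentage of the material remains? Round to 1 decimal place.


R = e^(-t/S)
-t/S = -10/9 = -1.111111
R = e^(-1.111111) = 0.329193
Percentage = 0.329193 * 100
= 32.9


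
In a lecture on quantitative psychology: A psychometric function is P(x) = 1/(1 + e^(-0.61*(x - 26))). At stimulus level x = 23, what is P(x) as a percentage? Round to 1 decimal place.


P(x) = 1/(1 + e^(-0.61*(23 - 26)))
Exponent = -0.61 * -3 = 1.83
e^(1.83) = 6.233887
P = 1/(1 + 6.233887) = 0.138238
Percentage = 13.8


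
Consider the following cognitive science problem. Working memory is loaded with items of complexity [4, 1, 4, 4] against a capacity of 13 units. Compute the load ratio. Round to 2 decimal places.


Total complexity = 4 + 1 + 4 + 4 = 13
Load = total / capacity = 13 / 13
= 1.00


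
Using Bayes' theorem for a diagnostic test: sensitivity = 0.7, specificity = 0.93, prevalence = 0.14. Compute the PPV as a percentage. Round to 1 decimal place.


PPV = (sens * prev) / (sens * prev + (1-spec) * (1-prev))
Numerator = 0.7 * 0.14 = 0.098
P(positive and no disease) = (1 - spec) * (1 - prev) = (1 - 0.93) * (1 - 0.14) = 0.0602
Denominator = 0.098 + 0.0602 = 0.1582
PPV = 0.098 / 0.1582 = 0.619469
As percentage = 61.9


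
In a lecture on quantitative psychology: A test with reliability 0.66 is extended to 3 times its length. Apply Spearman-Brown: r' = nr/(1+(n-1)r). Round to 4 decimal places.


r_new = n*r / (1 + (n-1)*r)
Numerator = 3 * 0.66 = 1.98
Denominator = 1 + 2 * 0.66 = 2.32
r_new = 1.98 / 2.32
= 0.8534


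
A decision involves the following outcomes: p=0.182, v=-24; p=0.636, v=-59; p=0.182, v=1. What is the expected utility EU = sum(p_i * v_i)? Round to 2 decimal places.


EU = sum(p_i * v_i)
0.182 * -24 = -4.368
0.636 * -59 = -37.524
0.182 * 1 = 0.182
EU = -4.368 + -37.524 + 0.182
= -41.71


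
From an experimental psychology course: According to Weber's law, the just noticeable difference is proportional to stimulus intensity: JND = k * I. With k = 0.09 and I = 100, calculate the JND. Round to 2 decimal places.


JND = k * I
JND = 0.09 * 100
= 9.00


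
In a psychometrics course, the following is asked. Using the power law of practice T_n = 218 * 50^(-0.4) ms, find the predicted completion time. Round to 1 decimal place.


T_n = 218 * 50^(-0.4)
50^(-0.4) = 0.209128
T_n = 218 * 0.209128
= 45.6 ms


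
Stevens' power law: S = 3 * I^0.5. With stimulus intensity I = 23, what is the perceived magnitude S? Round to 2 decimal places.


S = 3 * 23^0.5
23^0.5 = 4.7958
S = 3 * 4.7958
= 14.39


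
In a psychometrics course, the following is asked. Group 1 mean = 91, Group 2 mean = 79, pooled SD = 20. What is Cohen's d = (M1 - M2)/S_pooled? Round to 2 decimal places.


Cohen's d = (M1 - M2) / S_pooled
= (91 - 79) / 20
= 12 / 20
= 0.60


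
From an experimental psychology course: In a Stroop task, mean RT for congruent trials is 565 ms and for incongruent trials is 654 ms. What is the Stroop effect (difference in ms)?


Stroop effect = RT(incongruent) - RT(congruent)
= 654 - 565
= 89 ms


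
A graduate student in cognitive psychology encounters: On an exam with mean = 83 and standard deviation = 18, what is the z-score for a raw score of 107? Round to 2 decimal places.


z = (X - mu) / sigma
= (107 - 83) / 18
= 24 / 18
= 1.33


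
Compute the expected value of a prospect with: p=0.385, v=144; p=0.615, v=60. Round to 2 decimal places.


EU = sum(p_i * v_i)
0.385 * 144 = 55.44
0.615 * 60 = 36.9
EU = 55.44 + 36.9
= 92.34


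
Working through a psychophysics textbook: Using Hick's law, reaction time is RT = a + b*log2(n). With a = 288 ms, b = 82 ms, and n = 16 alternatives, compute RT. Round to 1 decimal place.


RT = 288 + 82 * log2(16)
log2(16) = 4.0
RT = 288 + 82 * 4.0
= 288 + 328.0
= 616.0 ms


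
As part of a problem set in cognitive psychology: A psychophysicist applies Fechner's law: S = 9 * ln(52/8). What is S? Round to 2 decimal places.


S = 9 * ln(52/8)
I/I0 = 6.5
ln(6.5) = 1.8718
S = 9 * 1.8718
= 16.85


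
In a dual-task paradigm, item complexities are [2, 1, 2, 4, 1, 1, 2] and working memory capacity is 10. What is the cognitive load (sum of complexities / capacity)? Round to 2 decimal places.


Total complexity = 2 + 1 + 2 + 4 + 1 + 1 + 2 = 13
Load = total / capacity = 13 / 10
= 1.30


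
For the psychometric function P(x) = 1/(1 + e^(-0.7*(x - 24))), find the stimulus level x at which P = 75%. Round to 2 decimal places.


At P = 0.75: 0.75 = 1/(1 + e^(-k*(x-x0)))
Solving: e^(-k*(x-x0)) = 1/3
x = x0 + ln(3)/k
ln(3) = 1.0986
x = 24 + 1.0986/0.7
= 24 + 1.5694
= 25.57


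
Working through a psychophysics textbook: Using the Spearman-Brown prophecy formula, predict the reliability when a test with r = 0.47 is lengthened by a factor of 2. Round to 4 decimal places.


r_new = n*r / (1 + (n-1)*r)
Numerator = 2 * 0.47 = 0.94
Denominator = 1 + 1 * 0.47 = 1.47
r_new = 0.94 / 1.47
= 0.6395


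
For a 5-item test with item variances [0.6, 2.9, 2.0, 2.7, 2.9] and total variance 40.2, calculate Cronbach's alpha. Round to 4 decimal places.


alpha = (k/(k-1)) * (1 - sum(s_i^2)/s_total^2)
sum(item variances) = 11.1
k/(k-1) = 5/4 = 1.25
1 - 11.1/40.2 = 1 - 0.276119 = 0.723881
alpha = 1.25 * 0.723881
= 0.9049


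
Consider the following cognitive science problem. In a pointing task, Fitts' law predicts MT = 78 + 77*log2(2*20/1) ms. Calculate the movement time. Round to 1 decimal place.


MT = 78 + 77 * log2(2*20/1)
2D/W = 40.0
log2(40.0) = 5.3219
MT = 78 + 77 * 5.3219
= 487.8 ms


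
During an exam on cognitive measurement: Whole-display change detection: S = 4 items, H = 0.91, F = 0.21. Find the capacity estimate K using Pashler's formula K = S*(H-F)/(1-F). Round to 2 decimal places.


K = S * (H - F) / (1 - F)
H - F = 0.7
1 - F = 0.79
K = 4 * 0.7 / 0.79
= 3.54


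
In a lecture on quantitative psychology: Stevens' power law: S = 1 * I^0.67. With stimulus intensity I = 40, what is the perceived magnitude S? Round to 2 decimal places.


S = 1 * 40^0.67
40^0.67 = 11.8408
S = 1 * 11.8408
= 11.84


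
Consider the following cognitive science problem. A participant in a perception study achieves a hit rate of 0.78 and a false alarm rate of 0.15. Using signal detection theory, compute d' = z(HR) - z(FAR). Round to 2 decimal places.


d' = z(HR) - z(FAR)
z(0.78) = 0.7722
z(0.15) = -1.0364
d' = 0.7722 - -1.0364
= 1.81


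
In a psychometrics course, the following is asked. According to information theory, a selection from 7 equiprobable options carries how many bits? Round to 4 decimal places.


H = log2(n)
H = log2(7)
= 2.8074


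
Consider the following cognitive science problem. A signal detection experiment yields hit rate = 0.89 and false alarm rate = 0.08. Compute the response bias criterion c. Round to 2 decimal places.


c = -0.5 * (z(HR) + z(FAR))
z(0.89) = 1.2265
z(0.08) = -1.4051
c = -0.5 * (1.2265 + -1.4051)
= -0.5 * -0.1786
= 0.09


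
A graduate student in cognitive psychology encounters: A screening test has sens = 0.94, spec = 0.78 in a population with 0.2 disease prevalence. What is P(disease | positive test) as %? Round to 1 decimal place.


PPV = (sens * prev) / (sens * prev + (1-spec) * (1-prev))
Numerator = 0.94 * 0.2 = 0.188
P(positive and no disease) = (1 - spec) * (1 - prev) = (1 - 0.78) * (1 - 0.2) = 0.176
Denominator = 0.188 + 0.176 = 0.364
PPV = 0.188 / 0.364 = 0.516484
As percentage = 51.6


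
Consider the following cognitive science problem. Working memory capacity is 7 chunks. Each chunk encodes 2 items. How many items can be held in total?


Total items = chunks * items_per_chunk
= 7 * 2
= 14


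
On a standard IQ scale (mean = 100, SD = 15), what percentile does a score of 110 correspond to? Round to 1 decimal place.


z = (IQ - mean) / SD
z = (110 - 100) / 15 = 0.6667
Percentile = Phi(0.6667) * 100
Phi(0.6667) = 0.747518
= 74.8


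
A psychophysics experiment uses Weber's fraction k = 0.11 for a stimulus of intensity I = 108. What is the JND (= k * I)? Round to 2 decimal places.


JND = k * I
JND = 0.11 * 108
= 11.88


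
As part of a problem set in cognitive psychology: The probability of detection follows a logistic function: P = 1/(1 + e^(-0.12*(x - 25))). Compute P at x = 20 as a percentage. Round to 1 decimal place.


P(x) = 1/(1 + e^(-0.12*(20 - 25)))
Exponent = -0.12 * -5 = 0.6
e^(0.6) = 1.822119
P = 1/(1 + 1.822119) = 0.354344
Percentage = 35.4


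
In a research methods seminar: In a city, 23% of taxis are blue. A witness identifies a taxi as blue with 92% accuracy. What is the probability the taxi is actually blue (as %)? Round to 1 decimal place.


P(blue | says blue) = P(says blue | blue)*P(blue) / [P(says blue | blue)*P(blue) + P(says blue | not blue)*P(not blue)]
Numerator = 0.92 * 0.23 = 0.2116
False identification = 0.08 * 0.77 = 0.0616
P = 0.2116 / (0.2116 + 0.0616)
= 0.2116 / 0.2732
As percentage = 77.5


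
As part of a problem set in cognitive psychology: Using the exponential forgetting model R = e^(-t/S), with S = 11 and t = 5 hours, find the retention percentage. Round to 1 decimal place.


R = e^(-t/S)
-t/S = -5/11 = -0.454545
R = e^(-0.454545) = 0.634737
Percentage = 0.634737 * 100
= 63.5


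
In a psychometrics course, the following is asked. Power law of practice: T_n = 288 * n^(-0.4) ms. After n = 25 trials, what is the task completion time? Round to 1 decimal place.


T_n = 288 * 25^(-0.4)
25^(-0.4) = 0.275946
T_n = 288 * 0.275946
= 79.5 ms


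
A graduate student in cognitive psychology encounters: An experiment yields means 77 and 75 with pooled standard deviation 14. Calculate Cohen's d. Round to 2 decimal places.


Cohen's d = (M1 - M2) / S_pooled
= (77 - 75) / 14
= 2 / 14
= 0.14


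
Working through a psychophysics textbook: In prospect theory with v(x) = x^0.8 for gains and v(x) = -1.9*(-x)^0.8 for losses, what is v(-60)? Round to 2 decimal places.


Since x = -60 < 0, use v(x) = -lambda*(-x)^alpha
(-x) = 60
60^0.8 = 26.4558
v(-60) = -1.9 * 26.4558
= -50.27


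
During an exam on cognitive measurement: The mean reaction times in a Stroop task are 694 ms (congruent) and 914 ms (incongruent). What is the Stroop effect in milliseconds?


Stroop effect = RT(incongruent) - RT(congruent)
= 914 - 694
= 220 ms


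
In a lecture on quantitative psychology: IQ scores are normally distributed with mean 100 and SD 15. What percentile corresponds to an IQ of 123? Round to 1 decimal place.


z = (IQ - mean) / SD
z = (123 - 100) / 15 = 1.5333
Percentile = Phi(1.5333) * 100
Phi(1.5333) = 0.937399
= 93.7


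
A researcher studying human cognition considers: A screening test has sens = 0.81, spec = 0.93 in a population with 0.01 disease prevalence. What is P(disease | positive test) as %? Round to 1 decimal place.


PPV = (sens * prev) / (sens * prev + (1-spec) * (1-prev))
Numerator = 0.81 * 0.01 = 0.0081
P(positive and no disease) = (1 - spec) * (1 - prev) = (1 - 0.93) * (1 - 0.01) = 0.0693
Denominator = 0.0081 + 0.0693 = 0.0774
PPV = 0.0081 / 0.0774 = 0.104651
As percentage = 10.5


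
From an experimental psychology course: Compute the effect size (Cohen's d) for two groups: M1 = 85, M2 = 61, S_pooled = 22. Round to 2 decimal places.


Cohen's d = (M1 - M2) / S_pooled
= (85 - 61) / 22
= 24 / 22
= 1.09


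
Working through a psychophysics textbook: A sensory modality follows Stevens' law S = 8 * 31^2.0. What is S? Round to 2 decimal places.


S = 8 * 31^2.0
31^2.0 = 961.0
S = 8 * 961.0
= 7688.00


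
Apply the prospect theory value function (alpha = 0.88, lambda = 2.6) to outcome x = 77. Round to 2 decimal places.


Since x = 77 >= 0, use v(x) = x^0.88
77^0.88 = 45.7206
v(77) = 45.72


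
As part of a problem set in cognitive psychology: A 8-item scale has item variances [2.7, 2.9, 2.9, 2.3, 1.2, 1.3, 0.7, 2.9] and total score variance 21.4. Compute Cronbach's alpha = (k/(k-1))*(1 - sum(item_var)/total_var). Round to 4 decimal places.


alpha = (k/(k-1)) * (1 - sum(s_i^2)/s_total^2)
sum(item variances) = 16.9
k/(k-1) = 8/7 = 1.142857
1 - 16.9/21.4 = 1 - 0.78972 = 0.21028
alpha = 1.142857 * 0.21028
= 0.2403


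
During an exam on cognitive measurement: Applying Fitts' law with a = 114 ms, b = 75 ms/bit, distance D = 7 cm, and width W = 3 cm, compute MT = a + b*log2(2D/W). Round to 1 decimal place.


MT = 114 + 75 * log2(2*7/3)
2D/W = 4.666667
log2(4.666667) = 2.2224
MT = 114 + 75 * 2.2224
= 280.7 ms


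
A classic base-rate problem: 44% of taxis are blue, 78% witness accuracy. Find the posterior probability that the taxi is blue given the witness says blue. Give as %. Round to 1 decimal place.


P(blue | says blue) = P(says blue | blue)*P(blue) / [P(says blue | blue)*P(blue) + P(says blue | not blue)*P(not blue)]
Numerator = 0.78 * 0.44 = 0.3432
False identification = 0.22 * 0.56 = 0.1232
P = 0.3432 / (0.3432 + 0.1232)
= 0.3432 / 0.4664
As percentage = 73.6


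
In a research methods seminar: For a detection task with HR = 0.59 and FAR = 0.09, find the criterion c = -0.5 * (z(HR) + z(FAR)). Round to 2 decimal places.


c = -0.5 * (z(HR) + z(FAR))
z(0.59) = 0.2275
z(0.09) = -1.3408
c = -0.5 * (0.2275 + -1.3408)
= -0.5 * -1.1133
= 0.56


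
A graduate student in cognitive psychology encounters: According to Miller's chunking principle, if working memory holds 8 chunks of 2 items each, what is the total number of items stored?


Total items = chunks * items_per_chunk
= 8 * 2
= 16


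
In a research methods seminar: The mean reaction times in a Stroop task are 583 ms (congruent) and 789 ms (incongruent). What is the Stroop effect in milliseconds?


Stroop effect = RT(incongruent) - RT(congruent)
= 789 - 583
= 206 ms


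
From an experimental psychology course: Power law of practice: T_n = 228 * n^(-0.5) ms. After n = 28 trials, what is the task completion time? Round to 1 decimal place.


T_n = 228 * 28^(-0.5)
28^(-0.5) = 0.188982
T_n = 228 * 0.188982
= 43.1 ms


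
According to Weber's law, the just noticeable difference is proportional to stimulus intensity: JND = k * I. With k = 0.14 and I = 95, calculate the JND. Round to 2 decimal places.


JND = k * I
JND = 0.14 * 95
= 13.30


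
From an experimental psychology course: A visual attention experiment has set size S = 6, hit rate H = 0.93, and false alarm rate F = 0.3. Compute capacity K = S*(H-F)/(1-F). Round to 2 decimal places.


K = S * (H - F) / (1 - F)
H - F = 0.63
1 - F = 0.7
K = 6 * 0.63 / 0.7
= 5.40


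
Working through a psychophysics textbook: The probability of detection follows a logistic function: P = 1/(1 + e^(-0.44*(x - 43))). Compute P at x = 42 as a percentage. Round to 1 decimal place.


P(x) = 1/(1 + e^(-0.44*(42 - 43)))
Exponent = -0.44 * -1 = 0.44
e^(0.44) = 1.552707
P = 1/(1 + 1.552707) = 0.391741
Percentage = 39.2


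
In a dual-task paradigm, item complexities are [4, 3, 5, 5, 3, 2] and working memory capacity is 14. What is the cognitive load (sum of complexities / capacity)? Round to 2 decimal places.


Total complexity = 4 + 3 + 5 + 5 + 3 + 2 = 22
Load = total / capacity = 22 / 14
= 1.57


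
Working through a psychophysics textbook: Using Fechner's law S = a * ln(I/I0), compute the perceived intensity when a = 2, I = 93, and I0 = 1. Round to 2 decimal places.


S = 2 * ln(93/1)
I/I0 = 93.0
ln(93.0) = 4.5326
S = 2 * 4.5326
= 9.07


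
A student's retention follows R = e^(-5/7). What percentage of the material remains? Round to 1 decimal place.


R = e^(-t/S)
-t/S = -5/7 = -0.714286
R = e^(-0.714286) = 0.489542
Percentage = 0.489542 * 100
= 49.0


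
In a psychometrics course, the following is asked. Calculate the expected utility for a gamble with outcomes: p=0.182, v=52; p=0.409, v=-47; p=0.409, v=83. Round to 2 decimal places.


EU = sum(p_i * v_i)
0.182 * 52 = 9.464
0.409 * -47 = -19.223
0.409 * 83 = 33.947
EU = 9.464 + -19.223 + 33.947
= 24.19


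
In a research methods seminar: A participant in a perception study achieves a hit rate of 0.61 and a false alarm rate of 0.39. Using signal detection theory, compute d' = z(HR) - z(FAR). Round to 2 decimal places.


d' = z(HR) - z(FAR)
z(0.61) = 0.2793
z(0.39) = -0.2793
d' = 0.2793 - -0.2793
= 0.56


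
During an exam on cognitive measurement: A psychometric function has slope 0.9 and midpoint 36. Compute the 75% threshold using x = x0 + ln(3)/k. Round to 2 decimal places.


At P = 0.75: 0.75 = 1/(1 + e^(-k*(x-x0)))
Solving: e^(-k*(x-x0)) = 1/3
x = x0 + ln(3)/k
ln(3) = 1.0986
x = 36 + 1.0986/0.9
= 36 + 1.2207
= 37.22


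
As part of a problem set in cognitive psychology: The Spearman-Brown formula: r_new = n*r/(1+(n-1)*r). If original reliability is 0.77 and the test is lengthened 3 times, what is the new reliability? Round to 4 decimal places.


r_new = n*r / (1 + (n-1)*r)
Numerator = 3 * 0.77 = 2.31
Denominator = 1 + 2 * 0.77 = 2.54
r_new = 2.31 / 2.54
= 0.9094


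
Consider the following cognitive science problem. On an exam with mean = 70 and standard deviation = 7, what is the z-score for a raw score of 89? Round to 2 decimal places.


z = (X - mu) / sigma
= (89 - 70) / 7
= 19 / 7
= 2.71


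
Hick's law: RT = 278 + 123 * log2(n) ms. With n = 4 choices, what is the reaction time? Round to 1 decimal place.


RT = 278 + 123 * log2(4)
log2(4) = 2.0
RT = 278 + 123 * 2.0
= 278 + 246.0
= 524.0 ms


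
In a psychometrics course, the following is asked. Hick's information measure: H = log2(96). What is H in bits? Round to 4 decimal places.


H = log2(n)
H = log2(96)
= 6.5850


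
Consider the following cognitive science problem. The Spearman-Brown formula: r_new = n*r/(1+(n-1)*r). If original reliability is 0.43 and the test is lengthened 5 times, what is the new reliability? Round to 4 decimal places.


r_new = n*r / (1 + (n-1)*r)
Numerator = 5 * 0.43 = 2.15
Denominator = 1 + 4 * 0.43 = 2.72
r_new = 2.15 / 2.72
= 0.7904
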